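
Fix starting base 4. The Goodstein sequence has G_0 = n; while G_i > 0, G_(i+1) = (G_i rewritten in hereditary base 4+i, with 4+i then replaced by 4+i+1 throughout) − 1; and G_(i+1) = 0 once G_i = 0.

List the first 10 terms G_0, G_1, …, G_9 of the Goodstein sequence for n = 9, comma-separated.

9, 10, 11, 11, 11, 11, 11, 11, 11, 10

(0) 9|_4 = 2·4 + 1 ↦ 2·5 + 1|_5 = 11 ⇒ 10
(1) 10|_5 = 2·5 ↦ 2·6|_6 = 12 ⇒ 11
(2) 11|_6 = 6 + 5 ↦ 7 + 5|_7 = 12 ⇒ 11
(3) 11|_7 = 7 + 4 ↦ 8 + 4|_8 = 12 ⇒ 11
(4) 11|_8 = 8 + 3 ↦ 9 + 3|_9 = 12 ⇒ 11
(5) 11|_9 = 9 + 2 ↦ 10 + 2|_10 = 12 ⇒ 11
(6) 11|_10 = 10 + 1 ↦ 11 + 1|_11 = 12 ⇒ 11
(7) 11|_11 = 11 ↦ 12|_12 = 12 ⇒ 11
(8) 11|_12 = 11 ↦ 11|_13 = 11 ⇒ 10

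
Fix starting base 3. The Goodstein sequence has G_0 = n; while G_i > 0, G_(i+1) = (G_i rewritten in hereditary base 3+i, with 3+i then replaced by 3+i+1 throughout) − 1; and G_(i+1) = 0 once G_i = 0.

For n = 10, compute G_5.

[0] 10 ≡ 3^2 + 1 (base 3). Lift 4: 17. −1: 16.
[1] 16 ≡ 4^2 (base 4). Lift 5: 25. −1: 24.
[2] 24 ≡ 4·5 + 4 (base 5). Lift 6: 28. −1: 27.
[3] 27 ≡ 4·6 + 3 (base 6). Lift 7: 31. −1: 30.
[4] 30 ≡ 4·7 + 2 (base 7). Lift 8: 34. −1: 33.
[5] 33 ≡ 4·8 + 1 (base 8). Lift 9: 37. −1: 36.

33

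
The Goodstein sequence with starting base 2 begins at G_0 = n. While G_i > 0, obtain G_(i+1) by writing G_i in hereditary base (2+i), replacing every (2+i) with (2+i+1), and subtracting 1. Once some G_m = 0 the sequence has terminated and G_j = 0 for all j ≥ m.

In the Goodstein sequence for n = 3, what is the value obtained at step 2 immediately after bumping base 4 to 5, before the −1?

3

G_0=3  [base 2] 2 + 1  →[2↦3]→  3 + 1 = 4  −1 ⇒ G_1=3
G_1=3  [base 3] 3  →[3↦4]→  4 = 4  −1 ⇒ G_2=3
G_2=3  [base 4] 3  →[4↦5]→  3 = 3  −1 ⇒ G_3=2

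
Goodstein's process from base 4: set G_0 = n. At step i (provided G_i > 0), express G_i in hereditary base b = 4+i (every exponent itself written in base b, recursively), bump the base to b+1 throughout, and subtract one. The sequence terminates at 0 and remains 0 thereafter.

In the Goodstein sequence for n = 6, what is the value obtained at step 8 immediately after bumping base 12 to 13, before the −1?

i=0: 6 = 4 + 2 (b=4); 4→5: 5 + 2 = 7; 7−1 = 6
i=1: 6 = 5 + 1 (b=5); 5→6: 6 + 1 = 7; 7−1 = 6
i=2: 6 = 6 (b=6); 6→7: 7 = 7; 7−1 = 6
i=3: 6 = 6 (b=7); 7→8: 6 = 6; 6−1 = 5
i=4: 5 = 5 (b=8); 8→9: 5 = 5; 5−1 = 4
i=5: 4 = 4 (b=9); 9→10: 4 = 4; 4−1 = 3
i=6: 3 = 3 (b=10); 10→11: 3 = 3; 3−1 = 2
i=7: 2 = 2 (b=11); 11→12: 2 = 2; 2−1 = 1

1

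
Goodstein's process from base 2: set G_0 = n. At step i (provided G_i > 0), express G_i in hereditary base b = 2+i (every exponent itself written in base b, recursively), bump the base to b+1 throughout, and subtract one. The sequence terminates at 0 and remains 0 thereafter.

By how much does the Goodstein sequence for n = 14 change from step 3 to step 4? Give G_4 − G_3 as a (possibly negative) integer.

307841

14 —HB2→ 2^(2 + 1) + 2^2 + 2 —bump→ 3^(3 + 1) + 3^3 + 3 = 111 —(−1)→ 110
110 —HB3→ 3^(3 + 1) + 3^3 + 2 —bump→ 4^(4 + 1) + 4^4 + 2 = 1282 —(−1)→ 1281
1281 —HB4→ 4^(4 + 1) + 4^4 + 1 —bump→ 5^(5 + 1) + 5^5 + 1 = 18751 —(−1)→ 18750
18750 —HB5→ 5^(5 + 1) + 5^5 —bump→ 6^(6 + 1) + 6^6 = 326592 —(−1)→ 326591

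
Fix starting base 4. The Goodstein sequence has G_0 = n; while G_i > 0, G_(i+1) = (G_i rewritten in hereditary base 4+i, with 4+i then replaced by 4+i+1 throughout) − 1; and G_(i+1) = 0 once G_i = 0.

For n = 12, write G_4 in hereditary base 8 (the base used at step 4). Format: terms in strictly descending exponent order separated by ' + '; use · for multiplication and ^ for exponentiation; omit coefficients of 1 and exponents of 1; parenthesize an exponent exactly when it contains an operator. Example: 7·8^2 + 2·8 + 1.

i=0: 12 = 3·4 (b=4); 4→5: 3·5 = 15; 15−1 = 14
i=1: 14 = 2·5 + 4 (b=5); 5→6: 2·6 + 4 = 16; 16−1 = 15
i=2: 15 = 2·6 + 3 (b=6); 6→7: 2·7 + 3 = 17; 17−1 = 16
i=3: 16 = 2·7 + 2 (b=7); 7→8: 2·8 + 2 = 18; 18−1 = 17
i=4: 17 = 2·8 + 1 (b=8); 8→9: 2·9 + 1 = 19; 19−1 = 18

2·8 + 1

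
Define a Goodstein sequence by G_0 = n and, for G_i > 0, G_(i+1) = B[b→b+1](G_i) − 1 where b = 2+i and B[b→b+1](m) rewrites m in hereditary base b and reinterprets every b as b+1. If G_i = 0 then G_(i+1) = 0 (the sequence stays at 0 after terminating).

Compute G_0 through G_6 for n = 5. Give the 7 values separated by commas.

(0) 5|_2 = 2^2 + 1 ↦ 3^3 + 1|_3 = 28 ⇒ 27
(1) 27|_3 = 3^3 ↦ 4^4|_4 = 256 ⇒ 255
(2) 255|_4 = 3·4^3 + 3·4^2 + 3·4 + 3 ↦ 3·5^3 + 3·5^2 + 3·5 + 3|_5 = 468 ⇒ 467
(3) 467|_5 = 3·5^3 + 3·5^2 + 3·5 + 2 ↦ 3·6^3 + 3·6^2 + 3·6 + 2|_6 = 776 ⇒ 775
(4) 775|_6 = 3·6^3 + 3·6^2 + 3·6 + 1 ↦ 3·7^3 + 3·7^2 + 3·7 + 1|_7 = 1198 ⇒ 1197
(5) 1197|_7 = 3·7^3 + 3·7^2 + 3·7 ↦ 3·8^3 + 3·8^2 + 3·8|_8 = 1752 ⇒ 1751

5, 27, 255, 467, 775, 1197, 1751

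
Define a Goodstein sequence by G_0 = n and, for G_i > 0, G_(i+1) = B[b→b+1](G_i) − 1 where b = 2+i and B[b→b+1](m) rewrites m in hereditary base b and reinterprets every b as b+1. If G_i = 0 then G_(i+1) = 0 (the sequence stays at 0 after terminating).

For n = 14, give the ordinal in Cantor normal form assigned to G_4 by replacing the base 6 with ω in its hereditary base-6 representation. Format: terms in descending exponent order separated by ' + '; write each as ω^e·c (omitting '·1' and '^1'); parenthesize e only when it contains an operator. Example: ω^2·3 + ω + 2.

ω^(ω + 1) + ω^5·5 + ω^4·5 + ω^3·5 + ω^2·5 + ω·5 + 5

G_0 = 14. HB_2(14) = 2^(2 + 1) + 2^2 + 2. Bump = 111. G_1 = 110.
G_1 = 110. HB_3(110) = 3^(3 + 1) + 3^3 + 2. Bump = 1282. G_2 = 1281.
G_2 = 1281. HB_4(1281) = 4^(4 + 1) + 4^4 + 1. Bump = 18751. G_3 = 18750.
G_3 = 18750. HB_5(18750) = 5^(5 + 1) + 5^5. Bump = 326592. G_4 = 326591.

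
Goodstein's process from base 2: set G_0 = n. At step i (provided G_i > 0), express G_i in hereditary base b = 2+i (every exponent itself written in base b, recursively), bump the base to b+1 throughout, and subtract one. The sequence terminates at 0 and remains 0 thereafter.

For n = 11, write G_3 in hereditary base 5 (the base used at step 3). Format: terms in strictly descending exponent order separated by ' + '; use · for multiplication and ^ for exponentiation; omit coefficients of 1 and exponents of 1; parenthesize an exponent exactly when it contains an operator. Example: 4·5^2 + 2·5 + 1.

i=0: 11 = 2^(2 + 1) + 2 + 1 (b=2); 2→3: 3^(3 + 1) + 3 + 1 = 85; 85−1 = 84
i=1: 84 = 3^(3 + 1) + 3 (b=3); 3→4: 4^(4 + 1) + 4 = 1028; 1028−1 = 1027
i=2: 1027 = 4^(4 + 1) + 3 (b=4); 4→5: 5^(5 + 1) + 3 = 15628; 15628−1 = 15627
i=3: 15627 = 5^(5 + 1) + 2 (b=5); 5→6: 6^(6 + 1) + 2 = 279938; 279938−1 = 279937

5^(5 + 1) + 2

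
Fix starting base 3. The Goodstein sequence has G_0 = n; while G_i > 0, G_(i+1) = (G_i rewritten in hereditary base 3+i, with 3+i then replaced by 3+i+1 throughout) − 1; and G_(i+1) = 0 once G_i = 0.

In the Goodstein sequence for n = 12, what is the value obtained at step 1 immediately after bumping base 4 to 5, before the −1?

28

(0) 12|_3 = 3^2 + 3 ↦ 4^2 + 4|_4 = 20 ⇒ 19
(1) 19|_4 = 4^2 + 3 ↦ 5^2 + 3|_5 = 28 ⇒ 27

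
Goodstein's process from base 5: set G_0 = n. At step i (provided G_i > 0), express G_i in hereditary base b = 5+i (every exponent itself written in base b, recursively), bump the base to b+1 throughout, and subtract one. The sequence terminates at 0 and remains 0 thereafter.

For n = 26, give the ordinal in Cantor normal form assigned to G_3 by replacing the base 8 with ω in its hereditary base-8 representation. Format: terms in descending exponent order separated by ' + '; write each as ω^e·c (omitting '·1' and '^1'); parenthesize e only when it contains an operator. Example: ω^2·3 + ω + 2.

i=0: 26 = 5^2 + 1 (b=5); 5→6: 6^2 + 1 = 37; 37−1 = 36
i=1: 36 = 6^2 (b=6); 6→7: 7^2 = 49; 49−1 = 48
i=2: 48 = 6·7 + 6 (b=7); 7→8: 6·8 + 6 = 54; 54−1 = 53
i=3: 53 = 6·8 + 5 (b=8); 8→9: 6·9 + 5 = 59; 59−1 = 58

ω·6 + 5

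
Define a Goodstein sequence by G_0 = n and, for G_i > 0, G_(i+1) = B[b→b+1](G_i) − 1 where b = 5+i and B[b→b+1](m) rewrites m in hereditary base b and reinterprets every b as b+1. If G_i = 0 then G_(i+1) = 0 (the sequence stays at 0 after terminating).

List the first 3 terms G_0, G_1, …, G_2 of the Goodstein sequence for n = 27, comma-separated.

G_0 = 27. HB_5(27) = 5^2 + 2. Bump = 38. G_1 = 37.
G_1 = 37. HB_6(37) = 6^2 + 1. Bump = 50. G_2 = 49.

27, 37, 49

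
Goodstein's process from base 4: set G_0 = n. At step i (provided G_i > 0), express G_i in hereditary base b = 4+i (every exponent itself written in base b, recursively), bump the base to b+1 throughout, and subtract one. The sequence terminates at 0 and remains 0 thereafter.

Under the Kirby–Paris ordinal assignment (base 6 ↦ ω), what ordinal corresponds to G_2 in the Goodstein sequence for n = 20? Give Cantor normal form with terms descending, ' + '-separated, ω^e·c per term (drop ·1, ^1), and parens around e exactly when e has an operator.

(0) 20|_4 = 4^2 + 4 ↦ 5^2 + 5|_5 = 30 ⇒ 29
(1) 29|_5 = 5^2 + 4 ↦ 6^2 + 4|_6 = 40 ⇒ 39
(2) 39|_6 = 6^2 + 3 ↦ 7^2 + 3|_7 = 52 ⇒ 51

ω^2 + 3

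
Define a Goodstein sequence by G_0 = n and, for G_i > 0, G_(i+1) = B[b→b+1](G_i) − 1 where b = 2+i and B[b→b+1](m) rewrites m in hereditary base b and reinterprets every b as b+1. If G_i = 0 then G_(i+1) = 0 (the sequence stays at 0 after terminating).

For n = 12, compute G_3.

15685

i=0: 12 = 2^(2 + 1) + 2^2 (b=2); 2→3: 3^(3 + 1) + 3^3 = 108; 108−1 = 107
i=1: 107 = 3^(3 + 1) + 2·3^2 + 2·3 + 2 (b=3); 3→4: 4^(4 + 1) + 2·4^2 + 2·4 + 2 = 1066; 1066−1 = 1065
i=2: 1065 = 4^(4 + 1) + 2·4^2 + 2·4 + 1 (b=4); 4→5: 5^(5 + 1) + 2·5^2 + 2·5 + 1 = 15686; 15686−1 = 15685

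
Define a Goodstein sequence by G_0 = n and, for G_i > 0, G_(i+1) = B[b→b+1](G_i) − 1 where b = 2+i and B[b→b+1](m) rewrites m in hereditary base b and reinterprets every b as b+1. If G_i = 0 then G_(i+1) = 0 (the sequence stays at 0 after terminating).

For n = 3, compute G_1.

3

i=0: 3 = 2 + 1 (b=2); 2→3: 3 + 1 = 4; 4−1 = 3
i=1: 3 = 3 (b=3); 3→4: 4 = 4; 4−1 = 3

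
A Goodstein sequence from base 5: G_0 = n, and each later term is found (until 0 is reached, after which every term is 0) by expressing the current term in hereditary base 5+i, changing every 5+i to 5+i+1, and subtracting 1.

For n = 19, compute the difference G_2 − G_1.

2

i=0: 19 = 3·5 + 4 (b=5); 5→6: 3·6 + 4 = 22; 22−1 = 21
i=1: 21 = 3·6 + 3 (b=6); 6→7: 3·7 + 3 = 24; 24−1 = 23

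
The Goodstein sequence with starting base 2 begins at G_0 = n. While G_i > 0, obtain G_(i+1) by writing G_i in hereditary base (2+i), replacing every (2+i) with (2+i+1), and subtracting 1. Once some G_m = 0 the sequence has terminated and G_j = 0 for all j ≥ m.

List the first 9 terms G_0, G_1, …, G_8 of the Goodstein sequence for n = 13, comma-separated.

13, 108, 1279, 16092, 280711, 5765998, 134219479, 3486786855, 100000003325

i=0: 13 = 2^(2 + 1) + 2^2 + 1 (b=2); 2→3: 3^(3 + 1) + 3^3 + 1 = 109; 109−1 = 108
i=1: 108 = 3^(3 + 1) + 3^3 (b=3); 3→4: 4^(4 + 1) + 4^4 = 1280; 1280−1 = 1279
i=2: 1279 = 4^(4 + 1) + 3·4^3 + 3·4^2 + 3·4 + 3 (b=4); 4→5: 5^(5 + 1) + 3·5^3 + 3·5^2 + 3·5 + 3 = 16093; 16093−1 = 16092
i=3: 16092 = 5^(5 + 1) + 3·5^3 + 3·5^2 + 3·5 + 2 (b=5); 5→6: 6^(6 + 1) + 3·6^3 + 3·6^2 + 3·6 + 2 = 280712; 280712−1 = 280711
i=4: 280711 = 6^(6 + 1) + 3·6^3 + 3·6^2 + 3·6 + 1 (b=6); 6→7: 7^(7 + 1) + 3·7^3 + 3·7^2 + 3·7 + 1 = 5765999; 5765999−1 = 5765998
i=5: 5765998 = 7^(7 + 1) + 3·7^3 + 3·7^2 + 3·7 (b=7); 7→8: 8^(8 + 1) + 3·8^3 + 3·8^2 + 3·8 = 134219480; 134219480−1 = 134219479
i=6: 134219479 = 8^(8 + 1) + 3·8^3 + 3·8^2 + 2·8 + 7 (b=8); 8→9: 9^(9 + 1) + 3·9^3 + 3·9^2 + 2·9 + 7 = 3486786856; 3486786856−1 = 3486786855
i=7: 3486786855 = 9^(9 + 1) + 3·9^3 + 3·9^2 + 2·9 + 6 (b=9); 9→10: 10^(10 + 1) + 3·10^3 + 3·10^2 + 2·10 + 6 = 100000003326; 100000003326−1 = 100000003325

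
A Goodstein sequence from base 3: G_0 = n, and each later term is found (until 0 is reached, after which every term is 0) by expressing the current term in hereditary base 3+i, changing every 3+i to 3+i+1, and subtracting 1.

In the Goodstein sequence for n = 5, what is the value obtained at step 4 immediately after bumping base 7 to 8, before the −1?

4

step 0: 5 = 3 + 2; sub 4 for 3: 4 + 2; = 6; G_1 = 6−1 = 5
step 1: 5 = 4 + 1; sub 5 for 4: 5 + 1; = 6; G_2 = 6−1 = 5
step 2: 5 = 5; sub 6 for 5: 6; = 6; G_3 = 6−1 = 5
step 3: 5 = 5; sub 7 for 6: 5; = 5; G_4 = 5−1 = 4
step 4: 4 = 4; sub 8 for 7: 4; = 4; G_5 = 4−1 = 3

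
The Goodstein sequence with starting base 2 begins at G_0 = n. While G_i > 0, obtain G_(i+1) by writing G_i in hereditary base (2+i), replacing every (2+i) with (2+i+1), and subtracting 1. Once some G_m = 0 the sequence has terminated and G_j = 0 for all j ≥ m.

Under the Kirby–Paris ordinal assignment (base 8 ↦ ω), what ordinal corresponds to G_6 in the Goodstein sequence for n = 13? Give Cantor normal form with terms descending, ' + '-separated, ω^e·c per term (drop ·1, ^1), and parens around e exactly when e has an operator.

G_0=13  [base 2] 2^(2 + 1) + 2^2 + 1  →[2↦3]→  3^(3 + 1) + 3^3 + 1 = 109  −1 ⇒ G_1=108
G_1=108  [base 3] 3^(3 + 1) + 3^3  →[3↦4]→  4^(4 + 1) + 4^4 = 1280  −1 ⇒ G_2=1279
G_2=1279  [base 4] 4^(4 + 1) + 3·4^3 + 3·4^2 + 3·4 + 3  →[4↦5]→  5^(5 + 1) + 3·5^3 + 3·5^2 + 3·5 + 3 = 16093  −1 ⇒ G_3=16092
G_3=16092  [base 5] 5^(5 + 1) + 3·5^3 + 3·5^2 + 3·5 + 2  →[5↦6]→  6^(6 + 1) + 3·6^3 + 3·6^2 + 3·6 + 2 = 280712  −1 ⇒ G_4=280711
G_4=280711  [base 6] 6^(6 + 1) + 3·6^3 + 3·6^2 + 3·6 + 1  →[6↦7]→  7^(7 + 1) + 3·7^3 + 3·7^2 + 3·7 + 1 = 5765999  −1 ⇒ G_5=5765998
G_5=5765998  [base 7] 7^(7 + 1) + 3·7^3 + 3·7^2 + 3·7  →[7↦8]→  8^(8 + 1) + 3·8^3 + 3·8^2 + 3·8 = 134219480  −1 ⇒ G_6=134219479
G_6=134219479  [base 8] 8^(8 + 1) + 3·8^3 + 3·8^2 + 2·8 + 7  →[8↦9]→  9^(9 + 1) + 3·9^3 + 3·9^2 + 2·9 + 7 = 3486786856  −1 ⇒ G_7=3486786855

ω^(ω + 1) + ω^3·3 + ω^2·3 + ω·2 + 7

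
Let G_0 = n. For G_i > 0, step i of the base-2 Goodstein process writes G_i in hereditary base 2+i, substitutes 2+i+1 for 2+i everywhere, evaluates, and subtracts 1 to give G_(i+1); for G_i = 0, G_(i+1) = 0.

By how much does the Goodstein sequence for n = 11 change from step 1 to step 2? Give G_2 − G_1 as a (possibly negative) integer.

943

(0) 11|_2 = 2^(2 + 1) + 2 + 1 ↦ 3^(3 + 1) + 3 + 1|_3 = 85 ⇒ 84
(1) 84|_3 = 3^(3 + 1) + 3 ↦ 4^(4 + 1) + 4|_4 = 1028 ⇒ 1027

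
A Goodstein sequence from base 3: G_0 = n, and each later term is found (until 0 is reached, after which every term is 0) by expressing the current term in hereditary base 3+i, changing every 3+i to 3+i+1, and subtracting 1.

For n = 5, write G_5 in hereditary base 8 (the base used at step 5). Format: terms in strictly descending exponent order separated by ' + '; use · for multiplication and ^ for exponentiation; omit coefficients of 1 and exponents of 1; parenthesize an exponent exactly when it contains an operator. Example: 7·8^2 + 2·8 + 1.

3

[0] 5 ≡ 3 + 2 (base 3). Lift 4: 6. −1: 5.
[1] 5 ≡ 4 + 1 (base 4). Lift 5: 6. −1: 5.
[2] 5 ≡ 5 (base 5). Lift 6: 6. −1: 5.
[3] 5 ≡ 5 (base 6). Lift 7: 5. −1: 4.
[4] 4 ≡ 4 (base 7). Lift 8: 4. −1: 3.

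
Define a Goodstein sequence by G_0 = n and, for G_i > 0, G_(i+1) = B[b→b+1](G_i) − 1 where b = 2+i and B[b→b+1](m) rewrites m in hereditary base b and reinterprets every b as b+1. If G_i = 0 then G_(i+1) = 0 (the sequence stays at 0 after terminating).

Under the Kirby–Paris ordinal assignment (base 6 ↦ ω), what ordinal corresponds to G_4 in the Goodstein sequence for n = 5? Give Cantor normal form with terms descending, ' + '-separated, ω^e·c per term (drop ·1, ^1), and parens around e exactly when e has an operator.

ω^3·3 + ω^2·3 + ω·3 + 1

G_0=5  [base 2] 2^2 + 1  →[2↦3]→  3^3 + 1 = 28  −1 ⇒ G_1=27
G_1=27  [base 3] 3^3  →[3↦4]→  4^4 = 256  −1 ⇒ G_2=255
G_2=255  [base 4] 3·4^3 + 3·4^2 + 3·4 + 3  →[4↦5]→  3·5^3 + 3·5^2 + 3·5 + 3 = 468  −1 ⇒ G_3=467
G_3=467  [base 5] 3·5^3 + 3·5^2 + 3·5 + 2  →[5↦6]→  3·6^3 + 3·6^2 + 3·6 + 2 = 776  −1 ⇒ G_4=775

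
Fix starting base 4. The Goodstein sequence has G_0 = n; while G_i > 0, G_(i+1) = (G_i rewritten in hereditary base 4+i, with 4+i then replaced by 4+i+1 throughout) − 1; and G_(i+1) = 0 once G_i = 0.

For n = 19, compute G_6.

75

[0] 19 ≡ 4^2 + 3 (base 4). Lift 5: 28. −1: 27.
[1] 27 ≡ 5^2 + 2 (base 5). Lift 6: 38. −1: 37.
[2] 37 ≡ 6^2 + 1 (base 6). Lift 7: 50. −1: 49.
[3] 49 ≡ 7^2 (base 7). Lift 8: 64. −1: 63.
[4] 63 ≡ 7·8 + 7 (base 8). Lift 9: 70. −1: 69.
[5] 69 ≡ 7·9 + 6 (base 9). Lift 10: 76. −1: 75.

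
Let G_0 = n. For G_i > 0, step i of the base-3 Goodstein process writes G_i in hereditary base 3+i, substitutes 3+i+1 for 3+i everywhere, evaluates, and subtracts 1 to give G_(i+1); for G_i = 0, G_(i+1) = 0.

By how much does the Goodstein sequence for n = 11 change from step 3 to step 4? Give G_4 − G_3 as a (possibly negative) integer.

step 0: 11 = 3^2 + 2; sub 4 for 3: 4^2 + 2; = 18; G_1 = 18−1 = 17
step 1: 17 = 4^2 + 1; sub 5 for 4: 5^2 + 1; = 26; G_2 = 26−1 = 25
step 2: 25 = 5^2; sub 6 for 5: 6^2; = 36; G_3 = 36−1 = 35
step 3: 35 = 5·6 + 5; sub 7 for 6: 5·7 + 5; = 40; G_4 = 40−1 = 39

4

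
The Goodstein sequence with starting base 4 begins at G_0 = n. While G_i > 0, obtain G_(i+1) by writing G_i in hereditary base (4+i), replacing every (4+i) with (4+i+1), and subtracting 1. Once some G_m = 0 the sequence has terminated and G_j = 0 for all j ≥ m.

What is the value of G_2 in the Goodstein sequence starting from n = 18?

36

(0) 18|_4 = 4^2 + 2 ↦ 5^2 + 2|_5 = 27 ⇒ 26
(1) 26|_5 = 5^2 + 1 ↦ 6^2 + 1|_6 = 37 ⇒ 36
(2) 36|_6 = 6^2 ↦ 7^2|_7 = 49 ⇒ 48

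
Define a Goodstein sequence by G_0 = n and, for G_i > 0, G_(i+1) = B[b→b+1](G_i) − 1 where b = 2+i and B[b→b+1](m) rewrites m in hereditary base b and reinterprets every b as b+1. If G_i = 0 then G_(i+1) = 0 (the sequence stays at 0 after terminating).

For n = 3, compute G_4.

1

3 —HB2→ 2 + 1 —bump→ 3 + 1 = 4 —(−1)→ 3
3 —HB3→ 3 —bump→ 4 = 4 —(−1)→ 3
3 —HB4→ 3 —bump→ 3 = 3 —(−1)→ 2
2 —HB5→ 2 —bump→ 2 = 2 —(−1)→ 1
1 —HB6→ 1 —bump→ 1 = 1 —(−1)→ 0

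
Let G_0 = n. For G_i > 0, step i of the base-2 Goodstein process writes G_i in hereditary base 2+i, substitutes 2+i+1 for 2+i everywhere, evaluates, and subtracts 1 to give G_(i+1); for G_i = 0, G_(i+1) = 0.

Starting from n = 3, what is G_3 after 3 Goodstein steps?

i=0: 3 = 2 + 1 (b=2); 2→3: 3 + 1 = 4; 4−1 = 3
i=1: 3 = 3 (b=3); 3→4: 4 = 4; 4−1 = 3
i=2: 3 = 3 (b=4); 4→5: 3 = 3; 3−1 = 2
i=3: 2 = 2 (b=5); 5→6: 2 = 2; 2−1 = 1

2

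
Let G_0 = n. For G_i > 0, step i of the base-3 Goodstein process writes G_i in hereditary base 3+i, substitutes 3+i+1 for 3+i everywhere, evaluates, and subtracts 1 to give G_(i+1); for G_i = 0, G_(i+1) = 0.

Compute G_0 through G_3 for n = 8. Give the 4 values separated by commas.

step 0: 8 = 2·3 + 2; sub 4 for 3: 2·4 + 2; = 10; G_1 = 10−1 = 9
step 1: 9 = 2·4 + 1; sub 5 for 4: 2·5 + 1; = 11; G_2 = 11−1 = 10
step 2: 10 = 2·5; sub 6 for 5: 2·6; = 12; G_3 = 12−1 = 11

8, 9, 10, 11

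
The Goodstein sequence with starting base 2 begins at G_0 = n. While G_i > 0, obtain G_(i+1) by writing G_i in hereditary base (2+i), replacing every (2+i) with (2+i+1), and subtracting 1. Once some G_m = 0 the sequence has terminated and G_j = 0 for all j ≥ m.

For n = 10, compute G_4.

279935

i=0: 10 = 2^(2 + 1) + 2 (b=2); 2→3: 3^(3 + 1) + 3 = 84; 84−1 = 83
i=1: 83 = 3^(3 + 1) + 2 (b=3); 3→4: 4^(4 + 1) + 2 = 1026; 1026−1 = 1025
i=2: 1025 = 4^(4 + 1) + 1 (b=4); 4→5: 5^(5 + 1) + 1 = 15626; 15626−1 = 15625
i=3: 15625 = 5^(5 + 1) (b=5); 5→6: 6^(6 + 1) = 279936; 279936−1 = 279935
i=4: 279935 = 5·6^6 + 5·6^5 + 5·6^4 + 5·6^3 + 5·6^2 + 5·6 + 5 (b=6); 6→7: 5·7^7 + 5·7^5 + 5·7^4 + 5·7^3 + 5·7^2 + 5·7 + 5 = 4215755; 4215755−1 = 4215754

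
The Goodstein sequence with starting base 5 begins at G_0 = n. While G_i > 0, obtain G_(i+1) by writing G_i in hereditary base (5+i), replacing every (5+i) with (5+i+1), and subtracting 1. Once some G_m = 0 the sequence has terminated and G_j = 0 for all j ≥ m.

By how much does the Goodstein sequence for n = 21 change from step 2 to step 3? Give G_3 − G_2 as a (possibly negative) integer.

2

G_0 = 21. HB_5(21) = 4·5 + 1. Bump = 25. G_1 = 24.
G_1 = 24. HB_6(24) = 4·6. Bump = 28. G_2 = 27.
G_2 = 27. HB_7(27) = 3·7 + 6. Bump = 30. G_3 = 29.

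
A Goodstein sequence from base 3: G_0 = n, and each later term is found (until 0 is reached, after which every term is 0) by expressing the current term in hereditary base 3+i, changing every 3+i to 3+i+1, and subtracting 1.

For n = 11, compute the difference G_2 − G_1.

8

G_0 = 11. HB_3(11) = 3^2 + 2. Bump = 18. G_1 = 17.
G_1 = 17. HB_4(17) = 4^2 + 1. Bump = 26. G_2 = 25.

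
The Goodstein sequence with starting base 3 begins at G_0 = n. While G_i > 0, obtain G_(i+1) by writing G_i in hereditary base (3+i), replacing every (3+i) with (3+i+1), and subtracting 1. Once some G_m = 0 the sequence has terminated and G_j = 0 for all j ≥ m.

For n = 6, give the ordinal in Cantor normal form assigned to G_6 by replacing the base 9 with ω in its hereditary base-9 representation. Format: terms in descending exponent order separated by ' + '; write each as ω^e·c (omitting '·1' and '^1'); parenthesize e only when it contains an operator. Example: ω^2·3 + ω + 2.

6

i=0: 6 = 2·3 (b=3); 3→4: 2·4 = 8; 8−1 = 7
i=1: 7 = 4 + 3 (b=4); 4→5: 5 + 3 = 8; 8−1 = 7
i=2: 7 = 5 + 2 (b=5); 5→6: 6 + 2 = 8; 8−1 = 7
i=3: 7 = 6 + 1 (b=6); 6→7: 7 + 1 = 8; 8−1 = 7
i=4: 7 = 7 (b=7); 7→8: 8 = 8; 8−1 = 7
i=5: 7 = 7 (b=8); 8→9: 7 = 7; 7−1 = 6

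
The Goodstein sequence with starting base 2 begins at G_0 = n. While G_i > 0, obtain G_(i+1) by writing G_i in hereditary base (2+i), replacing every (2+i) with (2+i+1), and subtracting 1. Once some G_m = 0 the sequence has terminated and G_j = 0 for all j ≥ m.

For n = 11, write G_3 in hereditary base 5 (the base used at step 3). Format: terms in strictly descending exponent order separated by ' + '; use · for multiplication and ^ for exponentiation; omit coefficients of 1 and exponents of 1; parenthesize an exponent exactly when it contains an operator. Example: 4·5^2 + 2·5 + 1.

(0) 11|_2 = 2^(2 + 1) + 2 + 1 ↦ 3^(3 + 1) + 3 + 1|_3 = 85 ⇒ 84
(1) 84|_3 = 3^(3 + 1) + 3 ↦ 4^(4 + 1) + 4|_4 = 1028 ⇒ 1027
(2) 1027|_4 = 4^(4 + 1) + 3 ↦ 5^(5 + 1) + 3|_5 = 15628 ⇒ 15627

5^(5 + 1) + 2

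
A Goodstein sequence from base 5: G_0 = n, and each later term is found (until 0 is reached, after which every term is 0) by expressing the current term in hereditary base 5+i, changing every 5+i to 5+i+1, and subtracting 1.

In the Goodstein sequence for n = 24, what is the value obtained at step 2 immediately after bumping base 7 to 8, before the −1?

34

i=0: 24 = 4·5 + 4 (b=5); 5→6: 4·6 + 4 = 28; 28−1 = 27
i=1: 27 = 4·6 + 3 (b=6); 6→7: 4·7 + 3 = 31; 31−1 = 30
i=2: 30 = 4·7 + 2 (b=7); 7→8: 4·8 + 2 = 34; 34−1 = 33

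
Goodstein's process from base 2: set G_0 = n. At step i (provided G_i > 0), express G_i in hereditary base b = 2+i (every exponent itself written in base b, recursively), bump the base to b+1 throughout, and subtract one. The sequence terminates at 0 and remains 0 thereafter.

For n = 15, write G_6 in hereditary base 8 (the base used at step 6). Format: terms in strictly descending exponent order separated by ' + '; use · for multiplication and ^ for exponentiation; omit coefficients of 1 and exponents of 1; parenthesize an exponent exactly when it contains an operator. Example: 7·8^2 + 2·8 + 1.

(0) 15|_2 = 2^(2 + 1) + 2^2 + 2 + 1 ↦ 3^(3 + 1) + 3^3 + 3 + 1|_3 = 112 ⇒ 111
(1) 111|_3 = 3^(3 + 1) + 3^3 + 3 ↦ 4^(4 + 1) + 4^4 + 4|_4 = 1284 ⇒ 1283
(2) 1283|_4 = 4^(4 + 1) + 4^4 + 3 ↦ 5^(5 + 1) + 5^5 + 3|_5 = 18753 ⇒ 18752
(3) 18752|_5 = 5^(5 + 1) + 5^5 + 2 ↦ 6^(6 + 1) + 6^6 + 2|_6 = 326594 ⇒ 326593
(4) 326593|_6 = 6^(6 + 1) + 6^6 + 1 ↦ 7^(7 + 1) + 7^7 + 1|_7 = 6588345 ⇒ 6588344
(5) 6588344|_7 = 7^(7 + 1) + 7^7 ↦ 8^(8 + 1) + 8^8|_8 = 150994944 ⇒ 150994943

8^(8 + 1) + 7·8^7 + 7·8^6 + 7·8^5 + 7·8^4 + 7·8^3 + 7·8^2 + 7·8 + 7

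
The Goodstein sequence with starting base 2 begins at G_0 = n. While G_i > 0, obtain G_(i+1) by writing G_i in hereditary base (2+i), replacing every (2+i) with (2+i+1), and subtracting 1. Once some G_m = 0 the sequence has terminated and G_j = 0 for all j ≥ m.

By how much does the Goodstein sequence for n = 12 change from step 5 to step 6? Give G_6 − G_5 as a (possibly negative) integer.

(0) 12|_2 = 2^(2 + 1) + 2^2 ↦ 3^(3 + 1) + 3^3|_3 = 108 ⇒ 107
(1) 107|_3 = 3^(3 + 1) + 2·3^2 + 2·3 + 2 ↦ 4^(4 + 1) + 2·4^2 + 2·4 + 2|_4 = 1066 ⇒ 1065
(2) 1065|_4 = 4^(4 + 1) + 2·4^2 + 2·4 + 1 ↦ 5^(5 + 1) + 2·5^2 + 2·5 + 1|_5 = 15686 ⇒ 15685
(3) 15685|_5 = 5^(5 + 1) + 2·5^2 + 2·5 ↦ 6^(6 + 1) + 2·6^2 + 2·6|_6 = 280020 ⇒ 280019
(4) 280019|_6 = 6^(6 + 1) + 2·6^2 + 6 + 5 ↦ 7^(7 + 1) + 2·7^2 + 7 + 5|_7 = 5764911 ⇒ 5764910
(5) 5764910|_7 = 7^(7 + 1) + 2·7^2 + 7 + 4 ↦ 8^(8 + 1) + 2·8^2 + 8 + 4|_8 = 134217868 ⇒ 134217867

128452957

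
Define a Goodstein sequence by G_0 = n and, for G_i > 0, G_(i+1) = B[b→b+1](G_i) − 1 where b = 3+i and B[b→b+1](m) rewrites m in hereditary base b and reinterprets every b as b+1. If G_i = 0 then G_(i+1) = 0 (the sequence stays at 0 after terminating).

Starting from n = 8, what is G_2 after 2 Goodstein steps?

G_0 = 8. HB_3(8) = 2·3 + 2. Bump = 10. G_1 = 9.
G_1 = 9. HB_4(9) = 2·4 + 1. Bump = 11. G_2 = 10.
G_2 = 10. HB_5(10) = 2·5. Bump = 12. G_3 = 11.

10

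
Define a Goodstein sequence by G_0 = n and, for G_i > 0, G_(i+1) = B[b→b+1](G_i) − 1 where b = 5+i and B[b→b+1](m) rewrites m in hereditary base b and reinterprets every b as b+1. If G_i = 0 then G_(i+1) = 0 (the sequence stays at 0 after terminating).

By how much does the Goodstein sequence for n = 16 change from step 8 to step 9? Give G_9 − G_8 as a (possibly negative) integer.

[0] 16 ≡ 3·5 + 1 (base 5). Lift 6: 19. −1: 18.
[1] 18 ≡ 3·6 (base 6). Lift 7: 21. −1: 20.
[2] 20 ≡ 2·7 + 6 (base 7). Lift 8: 22. −1: 21.
[3] 21 ≡ 2·8 + 5 (base 8). Lift 9: 23. −1: 22.
[4] 22 ≡ 2·9 + 4 (base 9). Lift 10: 24. −1: 23.
[5] 23 ≡ 2·10 + 3 (base 10). Lift 11: 25. −1: 24.
[6] 24 ≡ 2·11 + 2 (base 11). Lift 12: 26. −1: 25.
[7] 25 ≡ 2·12 + 1 (base 12). Lift 13: 27. −1: 26.
[8] 26 ≡ 2·13 (base 13). Lift 14: 28. −1: 27.

1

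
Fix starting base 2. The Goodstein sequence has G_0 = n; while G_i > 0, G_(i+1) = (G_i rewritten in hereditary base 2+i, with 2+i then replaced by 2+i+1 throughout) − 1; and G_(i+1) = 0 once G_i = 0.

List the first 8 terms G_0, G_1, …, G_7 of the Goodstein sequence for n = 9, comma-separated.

G_0 = 9. HB_2(9) = 2^(2 + 1) + 1. Bump = 82. G_1 = 81.
G_1 = 81. HB_3(81) = 3^(3 + 1). Bump = 1024. G_2 = 1023.
G_2 = 1023. HB_4(1023) = 3·4^4 + 3·4^3 + 3·4^2 + 3·4 + 3. Bump = 9843. G_3 = 9842.
G_3 = 9842. HB_5(9842) = 3·5^5 + 3·5^3 + 3·5^2 + 3·5 + 2. Bump = 140744. G_4 = 140743.
G_4 = 140743. HB_6(140743) = 3·6^6 + 3·6^3 + 3·6^2 + 3·6 + 1. Bump = 2471827. G_5 = 2471826.
G_5 = 2471826. HB_7(2471826) = 3·7^7 + 3·7^3 + 3·7^2 + 3·7. Bump = 50333400. G_6 = 50333399.
G_6 = 50333399. HB_8(50333399) = 3·8^8 + 3·8^3 + 3·8^2 + 2·8 + 7. Bump = 1162263922. G_7 = 1162263921.

9, 81, 1023, 9842, 140743, 2471826, 50333399, 1162263921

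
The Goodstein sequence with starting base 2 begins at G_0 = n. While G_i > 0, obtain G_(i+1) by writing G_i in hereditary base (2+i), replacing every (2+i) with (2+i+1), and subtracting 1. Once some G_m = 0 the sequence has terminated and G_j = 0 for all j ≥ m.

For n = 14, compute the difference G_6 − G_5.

G_0 = 14. HB_2(14) = 2^(2 + 1) + 2^2 + 2. Bump = 111. G_1 = 110.
G_1 = 110. HB_3(110) = 3^(3 + 1) + 3^3 + 2. Bump = 1282. G_2 = 1281.
G_2 = 1281. HB_4(1281) = 4^(4 + 1) + 4^4 + 1. Bump = 18751. G_3 = 18750.
G_3 = 18750. HB_5(18750) = 5^(5 + 1) + 5^5. Bump = 326592. G_4 = 326591.
G_4 = 326591. HB_6(326591) = 6^(6 + 1) + 5·6^5 + 5·6^4 + 5·6^3 + 5·6^2 + 5·6 + 5. Bump = 5862841. G_5 = 5862840.
G_5 = 5862840. HB_7(5862840) = 7^(7 + 1) + 5·7^5 + 5·7^4 + 5·7^3 + 5·7^2 + 5·7 + 4. Bump = 134404972. G_6 = 134404971.

128542131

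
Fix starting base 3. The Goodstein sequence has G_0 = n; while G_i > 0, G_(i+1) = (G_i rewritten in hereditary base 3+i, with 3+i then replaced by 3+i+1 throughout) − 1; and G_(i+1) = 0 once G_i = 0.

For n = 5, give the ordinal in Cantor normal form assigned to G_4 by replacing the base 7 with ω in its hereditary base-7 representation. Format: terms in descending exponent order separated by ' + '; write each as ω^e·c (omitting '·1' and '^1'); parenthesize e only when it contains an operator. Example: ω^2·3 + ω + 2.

base 3: 5 = 3 + 2; at 4: 4 + 2 = 6; next = 5
base 4: 5 = 4 + 1; at 5: 5 + 1 = 6; next = 5
base 5: 5 = 5; at 6: 6 = 6; next = 5
base 6: 5 = 5; at 7: 5 = 5; next = 4
base 7: 4 = 4; at 8: 4 = 4; next = 3

4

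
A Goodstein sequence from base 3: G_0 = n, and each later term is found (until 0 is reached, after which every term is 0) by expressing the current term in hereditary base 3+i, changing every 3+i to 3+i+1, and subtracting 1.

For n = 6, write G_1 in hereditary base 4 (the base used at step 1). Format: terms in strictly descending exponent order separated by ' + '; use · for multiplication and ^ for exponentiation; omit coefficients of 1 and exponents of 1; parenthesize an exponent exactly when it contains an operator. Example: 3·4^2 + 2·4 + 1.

4 + 3

(0) 6|_3 = 2·3 ↦ 2·4|_4 = 8 ⇒ 7
(1) 7|_4 = 4 + 3 ↦ 5 + 3|_5 = 8 ⇒ 7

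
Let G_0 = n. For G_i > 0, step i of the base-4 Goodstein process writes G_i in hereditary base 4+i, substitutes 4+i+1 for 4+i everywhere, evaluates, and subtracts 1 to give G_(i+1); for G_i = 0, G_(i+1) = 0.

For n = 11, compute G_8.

[0] 11 ≡ 2·4 + 3 (base 4). Lift 5: 13. −1: 12.
[1] 12 ≡ 2·5 + 2 (base 5). Lift 6: 14. −1: 13.
[2] 13 ≡ 2·6 + 1 (base 6). Lift 7: 15. −1: 14.
[3] 14 ≡ 2·7 (base 7). Lift 8: 16. −1: 15.
[4] 15 ≡ 8 + 7 (base 8). Lift 9: 16. −1: 15.
[5] 15 ≡ 9 + 6 (base 9). Lift 10: 16. −1: 15.
[6] 15 ≡ 10 + 5 (base 10). Lift 11: 16. −1: 15.
[7] 15 ≡ 11 + 4 (base 11). Lift 12: 16. −1: 15.
[8] 15 ≡ 12 + 3 (base 12). Lift 13: 16. −1: 15.

15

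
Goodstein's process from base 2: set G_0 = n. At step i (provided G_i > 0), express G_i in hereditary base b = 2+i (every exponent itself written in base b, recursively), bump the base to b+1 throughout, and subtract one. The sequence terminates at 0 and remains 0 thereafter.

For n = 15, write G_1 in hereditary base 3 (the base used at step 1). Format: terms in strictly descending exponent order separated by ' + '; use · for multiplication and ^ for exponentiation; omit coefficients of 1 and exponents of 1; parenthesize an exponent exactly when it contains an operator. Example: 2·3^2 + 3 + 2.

3^(3 + 1) + 3^3 + 3

(0) 15|_2 = 2^(2 + 1) + 2^2 + 2 + 1 ↦ 3^(3 + 1) + 3^3 + 3 + 1|_3 = 112 ⇒ 111
(1) 111|_3 = 3^(3 + 1) + 3^3 + 3 ↦ 4^(4 + 1) + 4^4 + 4|_4 = 1284 ⇒ 1283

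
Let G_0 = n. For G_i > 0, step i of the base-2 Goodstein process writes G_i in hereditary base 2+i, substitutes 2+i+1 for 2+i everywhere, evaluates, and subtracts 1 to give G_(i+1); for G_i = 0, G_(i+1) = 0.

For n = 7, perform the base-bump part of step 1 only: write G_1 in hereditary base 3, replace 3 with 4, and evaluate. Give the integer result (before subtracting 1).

260

base 2: 7 = 2^2 + 2 + 1; at 3: 3^3 + 3 + 1 = 31; next = 30
base 3: 30 = 3^3 + 3; at 4: 4^4 + 4 = 260; next = 259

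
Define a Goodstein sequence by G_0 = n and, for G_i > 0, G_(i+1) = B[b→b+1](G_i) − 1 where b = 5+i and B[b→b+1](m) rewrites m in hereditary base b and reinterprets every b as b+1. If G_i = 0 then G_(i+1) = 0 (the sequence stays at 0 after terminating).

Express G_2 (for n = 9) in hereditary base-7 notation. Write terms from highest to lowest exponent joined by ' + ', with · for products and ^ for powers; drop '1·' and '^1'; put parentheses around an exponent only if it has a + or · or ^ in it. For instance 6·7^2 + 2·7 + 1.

9 —HB5→ 5 + 4 —bump→ 6 + 4 = 10 —(−1)→ 9
9 —HB6→ 6 + 3 —bump→ 7 + 3 = 10 —(−1)→ 9
9 —HB7→ 7 + 2 —bump→ 8 + 2 = 10 —(−1)→ 9

7 + 2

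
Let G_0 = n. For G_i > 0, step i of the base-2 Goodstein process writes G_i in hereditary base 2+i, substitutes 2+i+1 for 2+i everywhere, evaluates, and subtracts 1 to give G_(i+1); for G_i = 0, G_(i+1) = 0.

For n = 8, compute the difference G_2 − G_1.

473

8 —HB2→ 2^(2 + 1) —bump→ 3^(3 + 1) = 81 —(−1)→ 80
80 —HB3→ 2·3^3 + 2·3^2 + 2·3 + 2 —bump→ 2·4^4 + 2·4^2 + 2·4 + 2 = 554 —(−1)→ 553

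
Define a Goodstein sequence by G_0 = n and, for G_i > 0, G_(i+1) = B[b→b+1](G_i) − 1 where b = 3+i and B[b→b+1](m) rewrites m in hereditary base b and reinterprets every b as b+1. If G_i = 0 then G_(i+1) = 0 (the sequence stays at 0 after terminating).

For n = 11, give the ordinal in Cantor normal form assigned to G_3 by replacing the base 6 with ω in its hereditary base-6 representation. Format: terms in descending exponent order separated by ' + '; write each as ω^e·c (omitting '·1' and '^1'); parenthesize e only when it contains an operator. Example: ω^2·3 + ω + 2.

ω·5 + 5

i=0: 11 = 3^2 + 2 (b=3); 3→4: 4^2 + 2 = 18; 18−1 = 17
i=1: 17 = 4^2 + 1 (b=4); 4→5: 5^2 + 1 = 26; 26−1 = 25
i=2: 25 = 5^2 (b=5); 5→6: 6^2 = 36; 36−1 = 35
i=3: 35 = 5·6 + 5 (b=6); 6→7: 5·7 + 5 = 40; 40−1 = 39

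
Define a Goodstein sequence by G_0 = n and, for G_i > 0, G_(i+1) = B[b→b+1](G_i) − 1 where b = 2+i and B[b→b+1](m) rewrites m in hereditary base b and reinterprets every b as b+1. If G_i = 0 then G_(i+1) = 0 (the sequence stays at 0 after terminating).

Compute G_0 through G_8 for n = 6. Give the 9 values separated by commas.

6 —HB2→ 2^2 + 2 —bump→ 3^3 + 3 = 30 —(−1)→ 29
29 —HB3→ 3^3 + 2 —bump→ 4^4 + 2 = 258 —(−1)→ 257
257 —HB4→ 4^4 + 1 —bump→ 5^5 + 1 = 3126 —(−1)→ 3125
3125 —HB5→ 5^5 —bump→ 6^6 = 46656 —(−1)→ 46655
46655 —HB6→ 5·6^5 + 5·6^4 + 5·6^3 + 5·6^2 + 5·6 + 5 —bump→ 5·7^5 + 5·7^4 + 5·7^3 + 5·7^2 + 5·7 + 5 = 98040 —(−1)→ 98039
98039 —HB7→ 5·7^5 + 5·7^4 + 5·7^3 + 5·7^2 + 5·7 + 4 —bump→ 5·8^5 + 5·8^4 + 5·8^3 + 5·8^2 + 5·8 + 4 = 187244 —(−1)→ 187243
187243 —HB8→ 5·8^5 + 5·8^4 + 5·8^3 + 5·8^2 + 5·8 + 3 —bump→ 5·9^5 + 5·9^4 + 5·9^3 + 5·9^2 + 5·9 + 3 = 332148 —(−1)→ 332147
332147 —HB9→ 5·9^5 + 5·9^4 + 5·9^3 + 5·9^2 + 5·9 + 2 —bump→ 5·10^5 + 5·10^4 + 5·10^3 + 5·10^2 + 5·10 + 2 = 555552 —(−1)→ 555551

6, 29, 257, 3125, 46655, 98039, 187243, 332147, 555551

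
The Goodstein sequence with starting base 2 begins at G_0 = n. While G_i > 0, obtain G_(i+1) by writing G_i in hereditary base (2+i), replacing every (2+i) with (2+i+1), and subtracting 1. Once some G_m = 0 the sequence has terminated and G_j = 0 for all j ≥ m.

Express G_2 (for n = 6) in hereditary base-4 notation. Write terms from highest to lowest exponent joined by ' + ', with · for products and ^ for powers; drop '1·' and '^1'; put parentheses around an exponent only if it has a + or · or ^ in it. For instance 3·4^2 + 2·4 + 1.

4^4 + 1

step 0: 6 = 2^2 + 2; sub 3 for 2: 3^3 + 3; = 30; G_1 = 30−1 = 29
step 1: 29 = 3^3 + 2; sub 4 for 3: 4^4 + 2; = 258; G_2 = 258−1 = 257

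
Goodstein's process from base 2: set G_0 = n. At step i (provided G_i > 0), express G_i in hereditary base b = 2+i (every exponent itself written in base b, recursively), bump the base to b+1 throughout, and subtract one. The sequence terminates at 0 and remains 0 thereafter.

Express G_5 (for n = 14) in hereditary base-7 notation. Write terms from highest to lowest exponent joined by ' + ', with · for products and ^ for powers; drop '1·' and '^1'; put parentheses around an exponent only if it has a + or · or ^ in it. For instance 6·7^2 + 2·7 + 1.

7^(7 + 1) + 5·7^5 + 5·7^4 + 5·7^3 + 5·7^2 + 5·7 + 4

G_0=14  [base 2] 2^(2 + 1) + 2^2 + 2  →[2↦3]→  3^(3 + 1) + 3^3 + 3 = 111  −1 ⇒ G_1=110
G_1=110  [base 3] 3^(3 + 1) + 3^3 + 2  →[3↦4]→  4^(4 + 1) + 4^4 + 2 = 1282  −1 ⇒ G_2=1281
G_2=1281  [base 4] 4^(4 + 1) + 4^4 + 1  →[4↦5]→  5^(5 + 1) + 5^5 + 1 = 18751  −1 ⇒ G_3=18750
G_3=18750  [base 5] 5^(5 + 1) + 5^5  →[5↦6]→  6^(6 + 1) + 6^6 = 326592  −1 ⇒ G_4=326591
G_4=326591  [base 6] 6^(6 + 1) + 5·6^5 + 5·6^4 + 5·6^3 + 5·6^2 + 5·6 + 5  →[6↦7]→  7^(7 + 1) + 5·7^5 + 5·7^4 + 5·7^3 + 5·7^2 + 5·7 + 5 = 5862841  −1 ⇒ G_5=5862840
G_5=5862840  [base 7] 7^(7 + 1) + 5·7^5 + 5·7^4 + 5·7^3 + 5·7^2 + 5·7 + 4  →[7↦8]→  8^(8 + 1) + 5·8^5 + 5·8^4 + 5·8^3 + 5·8^2 + 5·8 + 4 = 134404972  −1 ⇒ G_6=134404971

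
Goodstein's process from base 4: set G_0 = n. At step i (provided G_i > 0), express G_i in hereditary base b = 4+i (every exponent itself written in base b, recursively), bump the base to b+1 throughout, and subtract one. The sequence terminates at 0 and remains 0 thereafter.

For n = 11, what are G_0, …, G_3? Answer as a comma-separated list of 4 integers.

[0] 11 ≡ 2·4 + 3 (base 4). Lift 5: 13. −1: 12.
[1] 12 ≡ 2·5 + 2 (base 5). Lift 6: 14. −1: 13.
[2] 13 ≡ 2·6 + 1 (base 6). Lift 7: 15. −1: 14.

11, 12, 13, 14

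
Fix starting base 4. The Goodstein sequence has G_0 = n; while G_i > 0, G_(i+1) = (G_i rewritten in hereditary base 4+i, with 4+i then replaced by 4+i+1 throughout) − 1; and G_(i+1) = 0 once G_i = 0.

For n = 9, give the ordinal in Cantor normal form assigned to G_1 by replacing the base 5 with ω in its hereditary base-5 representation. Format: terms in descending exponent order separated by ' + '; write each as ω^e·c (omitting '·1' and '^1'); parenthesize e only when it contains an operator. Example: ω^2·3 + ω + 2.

ω·2

G_0=9  [base 4] 2·4 + 1  →[4↦5]→  2·5 + 1 = 11  −1 ⇒ G_1=10
G_1=10  [base 5] 2·5  →[5↦6]→  2·6 = 12  −1 ⇒ G_2=11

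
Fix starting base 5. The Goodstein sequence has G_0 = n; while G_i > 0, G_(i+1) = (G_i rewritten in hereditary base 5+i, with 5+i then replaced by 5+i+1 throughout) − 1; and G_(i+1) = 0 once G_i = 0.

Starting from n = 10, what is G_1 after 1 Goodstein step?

(0) 10|_5 = 2·5 ↦ 2·6|_6 = 12 ⇒ 11
(1) 11|_6 = 6 + 5 ↦ 7 + 5|_7 = 12 ⇒ 11

11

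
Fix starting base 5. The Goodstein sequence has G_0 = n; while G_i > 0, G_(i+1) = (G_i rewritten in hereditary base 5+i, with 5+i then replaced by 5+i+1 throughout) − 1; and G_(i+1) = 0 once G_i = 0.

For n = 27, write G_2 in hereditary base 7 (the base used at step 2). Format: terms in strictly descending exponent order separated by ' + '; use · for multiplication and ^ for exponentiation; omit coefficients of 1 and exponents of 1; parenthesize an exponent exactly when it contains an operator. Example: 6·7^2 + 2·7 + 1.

7^2

(0) 27|_5 = 5^2 + 2 ↦ 6^2 + 2|_6 = 38 ⇒ 37
(1) 37|_6 = 6^2 + 1 ↦ 7^2 + 1|_7 = 50 ⇒ 49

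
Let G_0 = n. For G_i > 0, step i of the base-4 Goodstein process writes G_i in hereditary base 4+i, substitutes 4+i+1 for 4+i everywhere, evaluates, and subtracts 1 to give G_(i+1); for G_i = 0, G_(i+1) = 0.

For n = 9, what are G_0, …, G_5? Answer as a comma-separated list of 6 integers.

G_0=9  [base 4] 2·4 + 1  →[4↦5]→  2·5 + 1 = 11  −1 ⇒ G_1=10
G_1=10  [base 5] 2·5  →[5↦6]→  2·6 = 12  −1 ⇒ G_2=11
G_2=11  [base 6] 6 + 5  →[6↦7]→  7 + 5 = 12  −1 ⇒ G_3=11
G_3=11  [base 7] 7 + 4  →[7↦8]→  8 + 4 = 12  −1 ⇒ G_4=11
G_4=11  [base 8] 8 + 3  →[8↦9]→  9 + 3 = 12  −1 ⇒ G_5=11

9, 10, 11, 11, 11, 11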